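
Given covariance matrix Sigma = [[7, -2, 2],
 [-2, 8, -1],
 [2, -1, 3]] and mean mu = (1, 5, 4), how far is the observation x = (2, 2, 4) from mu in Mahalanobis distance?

Step 1 — centre the observation: (x - mu) = (1, -3, 0).

Step 2 — invert Sigma (cofactor / det for 3×3, or solve directly):
  Sigma^{-1} = [[0.184, 0.032, -0.112],
 [0.032, 0.136, 0.024],
 [-0.112, 0.024, 0.416]].

Step 3 — form the quadratic (x - mu)^T · Sigma^{-1} · (x - mu):
  Sigma^{-1} · (x - mu) = (0.088, -0.376, -0.184).
  (x - mu)^T · [Sigma^{-1} · (x - mu)] = (1)·(0.088) + (-3)·(-0.376) + (0)·(-0.184) = 1.216.

Step 4 — take square root: d = √(1.216) ≈ 1.1027.

d(x, mu) = √(1.216) ≈ 1.1027


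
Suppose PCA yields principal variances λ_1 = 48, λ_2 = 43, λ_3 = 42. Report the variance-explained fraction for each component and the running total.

Step 1 — total variance = trace(Sigma) = Σ λ_i = 48 + 43 + 42 = 133.

Step 2 — fraction explained by component i = λ_i / Σ λ:
  PC1: 48/133 = 0.3609
  PC2: 43/133 = 0.3233
  PC3: 42/133 = 0.3158

Step 3 — cumulative fraction after k components = (λ_1 + ... + λ_k) / Σ λ:
  k = 1: 48/133 = 0.3609
  k = 2: (48 + 43)/133 = 91/133 = 0.6842
  k = 3: (48 + 43 + 42)/133 = 133/133 = 1

Summary (fraction, with percent):

explained: PC1 0.3609 (36.09%), PC2 0.3233 (32.33%), PC3 0.3158 (31.58%);  cumulative: 0.3609, 0.6842, 1


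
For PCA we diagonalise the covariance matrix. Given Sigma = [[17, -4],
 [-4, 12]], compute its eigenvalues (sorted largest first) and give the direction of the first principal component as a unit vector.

Step 1 — characteristic polynomial of 2×2 Sigma:
  det(Sigma - λI) = λ² - trace · λ + det = 0.
  trace = 17 + 12 = 29, det = 17·12 - (-4)² = 188.
Step 2 — discriminant:
  Δ = trace² - 4·det = 841 - 752 = 89.
Step 3 — eigenvalues:
  λ = (trace ± √Δ)/2 = (29 ± 9.434)/2,
  λ_1 = 19.217,  λ_2 = 9.783.

Step 4 — unit eigenvector for λ_1: solve (Sigma - λ_1 I)v = 0. First row:
  (17 - 19.217)·v_x + (-4)·v_y = 0, i.e. (-2.217)·v_x + (-4)·v_y = 0,
  so v ∝ (b, λ_1 - a) = (-4, 2.217); multiply by -1 so the first entry is positive: u = (4, -2.217).
  ||u|| = √((4)² + (-2.217)²) = √(20.915) ≈ 4.5733,
  v_1 = u/||u|| ≈ (0.8746, -0.4848) (||v_1|| = 1).

λ_1 = 19.217,  λ_2 = 9.783;  v_1 ≈ (0.8746, -0.4848)


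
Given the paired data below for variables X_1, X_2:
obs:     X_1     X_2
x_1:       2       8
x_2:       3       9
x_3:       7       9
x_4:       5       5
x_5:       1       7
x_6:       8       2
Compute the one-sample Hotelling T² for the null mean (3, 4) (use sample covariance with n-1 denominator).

Step 1 — sample mean vector:
  mean(X_1) = (2 + 3 + 7 + 5 + 1 + 8) / 6 = 26/6 = 4.3333
  mean(X_2) = (8 + 9 + 9 + 5 + 7 + 2) / 6 = 40/6 = 6.6667
  x̄ = (4.3333, 6.6667),  deviation x̄ - mu_0 = (4.3333, 6.6667) - (3, 4) = (1.3333, 2.6667).

Step 2 — sample covariance matrix, S[i,j] = (1/(n-1)) · Σ_k (x_{k,i} - mean_i) · (x_{k,j} - mean_j), divisor n-1 = 5:
  S[X_1,X_1] = ((-2.3333)·(-2.3333) + (-1.3333)·(-1.3333) + (2.6667)·(2.6667) + (0.6667)·(0.6667) + (-3.3333)·(-3.3333) + (3.6667)·(3.6667)) / 5 = 39.3333/5 = 7.8667
  S[X_1,X_2] = ((-2.3333)·(1.3333) + (-1.3333)·(2.3333) + (2.6667)·(2.3333) + (0.6667)·(-1.6667) + (-3.3333)·(0.3333) + (3.6667)·(-4.6667)) / 5 = -19.3333/5 = -3.8667
  S[X_2,X_2] = ((1.3333)·(1.3333) + (2.3333)·(2.3333) + (2.3333)·(2.3333) + (-1.6667)·(-1.6667) + (0.3333)·(0.3333) + (-4.6667)·(-4.6667)) / 5 = 37.3333/5 = 7.4667
  S = [[7.8667, -3.8667],
 [-3.8667, 7.4667]].

Step 3 — invert S. det(S) = 7.8667·7.4667 - (-3.8667)² = 43.7867.
  S^{-1} = (1/det) · [[d, -b], [-b, a]] = [[0.1705, 0.0883],
 [0.0883, 0.1797]].

Step 4 — quadratic form (x̄ - mu_0)^T · S^{-1} · (x̄ - mu_0):
  S^{-1} · (x̄ - mu_0) = (0.4629, 0.5968),
  (x̄ - mu_0)^T · [...] = (1.3333)·(0.4629) + (2.6667)·(0.5968) = 2.2087.

Step 5 — scale by n: T² = 6 · 2.2087 = 13.2521.

T² ≈ 13.2521


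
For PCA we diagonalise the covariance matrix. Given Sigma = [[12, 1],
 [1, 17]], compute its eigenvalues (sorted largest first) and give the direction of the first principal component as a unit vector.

Step 1 — characteristic polynomial of 2×2 Sigma:
  det(Sigma - λI) = λ² - trace · λ + det = 0.
  trace = 12 + 17 = 29, det = 12·17 - (1)² = 203.
Step 2 — discriminant:
  Δ = trace² - 4·det = 841 - 812 = 29.
Step 3 — eigenvalues:
  λ = (trace ± √Δ)/2 = (29 ± 5.3852)/2,
  λ_1 = 17.1926,  λ_2 = 11.8074.

Step 4 — unit eigenvector for λ_1: solve (Sigma - λ_1 I)v = 0. First row:
  (12 - 17.1926)·v_x + (1)·v_y = 0, i.e. (-5.1926)·v_x + (1)·v_y = 0,
  so v ∝ (b, λ_1 - a) = (1, 5.1926) = u.
  ||u|| = √((1)² + (5.1926)²) = √(27.9629) ≈ 5.288,
  v_1 = u/||u|| ≈ (0.1891, 0.982) (||v_1|| = 1).

λ_1 = 17.1926,  λ_2 = 11.8074;  v_1 ≈ (0.1891, 0.982)


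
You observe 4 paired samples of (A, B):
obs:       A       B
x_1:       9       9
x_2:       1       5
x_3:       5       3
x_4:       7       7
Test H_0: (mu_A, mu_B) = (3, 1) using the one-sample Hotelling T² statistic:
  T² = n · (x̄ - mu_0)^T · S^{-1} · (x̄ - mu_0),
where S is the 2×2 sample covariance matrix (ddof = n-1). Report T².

Step 1 — sample mean vector:
  mean(A) = (9 + 1 + 5 + 7) / 4 = 22/4 = 5.5
  mean(B) = (9 + 5 + 3 + 7) / 4 = 24/4 = 6
  x̄ = (5.5, 6),  deviation x̄ - mu_0 = (5.5, 6) - (3, 1) = (2.5, 5).

Step 2 — sample covariance matrix, S[i,j] = (1/(n-1)) · Σ_k (x_{k,i} - mean_i) · (x_{k,j} - mean_j), divisor n-1 = 3:
  S[A,A] = ((3.5)·(3.5) + (-4.5)·(-4.5) + (-0.5)·(-0.5) + (1.5)·(1.5)) / 3 = 35/3 = 11.6667
  S[A,B] = ((3.5)·(3) + (-4.5)·(-1) + (-0.5)·(-3) + (1.5)·(1)) / 3 = 18/3 = 6
  S[B,B] = ((3)·(3) + (-1)·(-1) + (-3)·(-3) + (1)·(1)) / 3 = 20/3 = 6.6667
  S = [[11.6667, 6],
 [6, 6.6667]].

Step 3 — invert S. det(S) = 11.6667·6.6667 - (6)² = 41.7778.
  S^{-1} = (1/det) · [[d, -b], [-b, a]] = [[0.1596, -0.1436],
 [-0.1436, 0.2793]].

Step 4 — quadratic form (x̄ - mu_0)^T · S^{-1} · (x̄ - mu_0):
  S^{-1} · (x̄ - mu_0) = (-0.3191, 1.0372),
  (x̄ - mu_0)^T · [...] = (2.5)·(-0.3191) + (5)·(1.0372) = 4.3883.

Step 5 — scale by n: T² = 4 · 4.3883 = 17.5532.

T² ≈ 17.5532


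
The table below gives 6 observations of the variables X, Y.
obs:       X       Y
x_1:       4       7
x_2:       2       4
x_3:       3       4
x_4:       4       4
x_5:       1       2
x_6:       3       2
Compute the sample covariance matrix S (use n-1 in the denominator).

Step 1 — column means:
  mean(X) = (4 + 2 + 3 + 4 + 1 + 3) / 6 = 17/6 = 2.8333
  mean(Y) = (7 + 4 + 4 + 4 + 2 + 2) / 6 = 23/6 = 3.8333

Step 2 — sample covariance S[i,j] = (1/(n-1)) · Σ_k (x_{k,i} - mean_i) · (x_{k,j} - mean_j), with n-1 = 5.
  S[X,X] = ((1.1667)·(1.1667) + (-0.8333)·(-0.8333) + (0.1667)·(0.1667) + (1.1667)·(1.1667) + (-1.8333)·(-1.8333) + (0.1667)·(0.1667)) / 5 = 6.8333/5 = 1.3667
  S[X,Y] = ((1.1667)·(3.1667) + (-0.8333)·(0.1667) + (0.1667)·(0.1667) + (1.1667)·(0.1667) + (-1.8333)·(-1.8333) + (0.1667)·(-1.8333)) / 5 = 6.8333/5 = 1.3667
  S[Y,Y] = ((3.1667)·(3.1667) + (0.1667)·(0.1667) + (0.1667)·(0.1667) + (0.1667)·(0.1667) + (-1.8333)·(-1.8333) + (-1.8333)·(-1.8333)) / 5 = 16.8333/5 = 3.3667

S is symmetric (S[j,i] = S[i,j]). Assembling:

S = [[1.3667, 1.3667],
 [1.3667, 3.3667]]


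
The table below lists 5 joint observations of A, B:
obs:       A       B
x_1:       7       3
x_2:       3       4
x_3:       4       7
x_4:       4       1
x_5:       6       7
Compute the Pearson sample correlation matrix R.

Step 1 — column means:
  mean(A) = (7 + 3 + 4 + 4 + 6) / 5 = 24/5 = 4.8
  mean(B) = (3 + 4 + 7 + 1 + 7) / 5 = 22/5 = 4.4

Step 2 — sample variances and covariances s[i,j] = (1/(n-1)) · Σ_k (x_{k,i} - mean_i) · (x_{k,j} - mean_j), with n-1 = 4:
  s[A,A] = ((2.2)·(2.2) + (-1.8)·(-1.8) + (-0.8)·(-0.8) + (-0.8)·(-0.8) + (1.2)·(1.2)) / 4 = 10.8/4 = 2.7
  s[A,B] = ((2.2)·(-1.4) + (-1.8)·(-0.4) + (-0.8)·(2.6) + (-0.8)·(-3.4) + (1.2)·(2.6)) / 4 = 1.4/4 = 0.35
  s[B,B] = ((-1.4)·(-1.4) + (-0.4)·(-0.4) + (2.6)·(2.6) + (-3.4)·(-3.4) + (2.6)·(2.6)) / 4 = 27.2/4 = 6.8
  Sample standard deviations s_i = √(s[i,i]):
  s(A) = √(2.7) = 1.6432
  s(B) = √(6.8) = 2.6077

Step 3 — r_{ij} = s_{ij} / (s_i · s_j):
  r[A,A] = 1 (diagonal).
  r[A,B] = 0.35 / (1.6432 · 2.6077) = 0.35 / 4.2849 = 0.0817
  r[B,B] = 1 (diagonal).

R is symmetric with unit diagonal. Assembling:

R = [[1, 0.0817],
 [0.0817, 1]]


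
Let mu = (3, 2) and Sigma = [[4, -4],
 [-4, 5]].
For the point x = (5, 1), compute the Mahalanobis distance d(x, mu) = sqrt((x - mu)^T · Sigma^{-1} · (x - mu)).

Step 1 — centre the observation: (x - mu) = (2, -1).

Step 2 — invert Sigma. det(Sigma) = 4·5 - (-4)² = 4.
  Sigma^{-1} = (1/det) · [[d, -b], [-b, a]] = [[1.25, 1],
 [1, 1]].

Step 3 — form the quadratic (x - mu)^T · Sigma^{-1} · (x - mu):
  Sigma^{-1} · (x - mu) = (1.5, 1).
  (x - mu)^T · [Sigma^{-1} · (x - mu)] = (2)·(1.5) + (-1)·(1) = 2.

Step 4 — take square root: d = √(2) ≈ 1.4142.

d(x, mu) = √(2) ≈ 1.4142


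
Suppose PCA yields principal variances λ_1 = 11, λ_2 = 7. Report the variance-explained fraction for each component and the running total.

Step 1 — total variance = trace(Sigma) = Σ λ_i = 11 + 7 = 18.

Step 2 — fraction explained by component i = λ_i / Σ λ:
  PC1: 11/18 = 0.6111
  PC2: 7/18 = 0.3889

Step 3 — cumulative fraction after k components = (λ_1 + ... + λ_k) / Σ λ:
  k = 1: 11/18 = 0.6111
  k = 2: (11 + 7)/18 = 18/18 = 1

Summary (fraction, with percent):

explained: PC1 0.6111 (61.11%), PC2 0.3889 (38.89%);  cumulative: 0.6111, 1


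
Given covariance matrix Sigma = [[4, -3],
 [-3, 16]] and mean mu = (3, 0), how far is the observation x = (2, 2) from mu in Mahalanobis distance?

Step 1 — centre the observation: (x - mu) = (-1, 2).

Step 2 — invert Sigma. det(Sigma) = 4·16 - (-3)² = 55.
  Sigma^{-1} = (1/det) · [[d, -b], [-b, a]] = [[0.2909, 0.0545],
 [0.0545, 0.0727]].

Step 3 — form the quadratic (x - mu)^T · Sigma^{-1} · (x - mu):
  Sigma^{-1} · (x - mu) = (-0.1818, 0.0909).
  (x - mu)^T · [Sigma^{-1} · (x - mu)] = (-1)·(-0.1818) + (2)·(0.0909) = 0.3636.

Step 4 — take square root: d = √(0.3636) ≈ 0.603.

d(x, mu) = √(0.3636) ≈ 0.603


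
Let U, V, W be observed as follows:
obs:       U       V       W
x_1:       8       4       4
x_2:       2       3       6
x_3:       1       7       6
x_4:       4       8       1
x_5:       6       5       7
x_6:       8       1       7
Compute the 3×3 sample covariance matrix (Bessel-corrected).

Step 1 — column means:
  mean(U) = (8 + 2 + 1 + 4 + 6 + 8) / 6 = 29/6 = 4.8333
  mean(V) = (4 + 3 + 7 + 8 + 5 + 1) / 6 = 28/6 = 4.6667
  mean(W) = (4 + 6 + 6 + 1 + 7 + 7) / 6 = 31/6 = 5.1667

Step 2 — sample covariance S[i,j] = (1/(n-1)) · Σ_k (x_{k,i} - mean_i) · (x_{k,j} - mean_j), with n-1 = 5.
  S[U,U] = ((3.1667)·(3.1667) + (-2.8333)·(-2.8333) + (-3.8333)·(-3.8333) + (-0.8333)·(-0.8333) + (1.1667)·(1.1667) + (3.1667)·(3.1667)) / 5 = 44.8333/5 = 8.9667
  S[U,V] = ((3.1667)·(-0.6667) + (-2.8333)·(-1.6667) + (-3.8333)·(2.3333) + (-0.8333)·(3.3333) + (1.1667)·(0.3333) + (3.1667)·(-3.6667)) / 5 = -20.3333/5 = -4.0667
  S[U,W] = ((3.1667)·(-1.1667) + (-2.8333)·(0.8333) + (-3.8333)·(0.8333) + (-0.8333)·(-4.1667) + (1.1667)·(1.8333) + (3.1667)·(1.8333)) / 5 = 2.1667/5 = 0.4333
  S[V,V] = ((-0.6667)·(-0.6667) + (-1.6667)·(-1.6667) + (2.3333)·(2.3333) + (3.3333)·(3.3333) + (0.3333)·(0.3333) + (-3.6667)·(-3.6667)) / 5 = 33.3333/5 = 6.6667
  S[V,W] = ((-0.6667)·(-1.1667) + (-1.6667)·(0.8333) + (2.3333)·(0.8333) + (3.3333)·(-4.1667) + (0.3333)·(1.8333) + (-3.6667)·(1.8333)) / 5 = -18.6667/5 = -3.7333
  S[W,W] = ((-1.1667)·(-1.1667) + (0.8333)·(0.8333) + (0.8333)·(0.8333) + (-4.1667)·(-4.1667) + (1.8333)·(1.8333) + (1.8333)·(1.8333)) / 5 = 26.8333/5 = 5.3667

S is symmetric (S[j,i] = S[i,j]). Assembling:

S = [[8.9667, -4.0667, 0.4333],
 [-4.0667, 6.6667, -3.7333],
 [0.4333, -3.7333, 5.3667]]


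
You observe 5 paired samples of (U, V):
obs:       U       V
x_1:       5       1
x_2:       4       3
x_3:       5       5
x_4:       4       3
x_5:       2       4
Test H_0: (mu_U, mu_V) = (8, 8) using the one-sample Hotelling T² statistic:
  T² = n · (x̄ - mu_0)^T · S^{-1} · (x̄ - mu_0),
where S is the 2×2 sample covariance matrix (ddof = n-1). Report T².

Step 1 — sample mean vector:
  mean(U) = (5 + 4 + 5 + 4 + 2) / 5 = 20/5 = 4
  mean(V) = (1 + 3 + 5 + 3 + 4) / 5 = 16/5 = 3.2
  x̄ = (4, 3.2),  deviation x̄ - mu_0 = (4, 3.2) - (8, 8) = (-4, -4.8).

Step 2 — sample covariance matrix, S[i,j] = (1/(n-1)) · Σ_k (x_{k,i} - mean_i) · (x_{k,j} - mean_j), divisor n-1 = 4:
  S[U,U] = ((1)·(1) + (0)·(0) + (1)·(1) + (0)·(0) + (-2)·(-2)) / 4 = 6/4 = 1.5
  S[U,V] = ((1)·(-2.2) + (0)·(-0.2) + (1)·(1.8) + (0)·(-0.2) + (-2)·(0.8)) / 4 = -2/4 = -0.5
  S[V,V] = ((-2.2)·(-2.2) + (-0.2)·(-0.2) + (1.8)·(1.8) + (-0.2)·(-0.2) + (0.8)·(0.8)) / 4 = 8.8/4 = 2.2
  S = [[1.5, -0.5],
 [-0.5, 2.2]].

Step 3 — invert S. det(S) = 1.5·2.2 - (-0.5)² = 3.05.
  S^{-1} = (1/det) · [[d, -b], [-b, a]] = [[0.7213, 0.1639],
 [0.1639, 0.4918]].

Step 4 — quadratic form (x̄ - mu_0)^T · S^{-1} · (x̄ - mu_0):
  S^{-1} · (x̄ - mu_0) = (-3.6721, -3.0164),
  (x̄ - mu_0)^T · [...] = (-4)·(-3.6721) + (-4.8)·(-3.0164) = 29.1672.

Step 5 — scale by n: T² = 5 · 29.1672 = 145.8361.

T² ≈ 145.8361


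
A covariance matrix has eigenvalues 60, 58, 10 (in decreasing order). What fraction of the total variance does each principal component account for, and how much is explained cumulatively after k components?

Step 1 — total variance = trace(Sigma) = Σ λ_i = 60 + 58 + 10 = 128.

Step 2 — fraction explained by component i = λ_i / Σ λ:
  PC1: 60/128 = 0.4688
  PC2: 58/128 = 0.4531
  PC3: 10/128 = 0.0781

Step 3 — cumulative fraction after k components = (λ_1 + ... + λ_k) / Σ λ:
  k = 1: 60/128 = 0.4688
  k = 2: (60 + 58)/128 = 118/128 = 0.9219
  k = 3: (60 + 58 + 10)/128 = 128/128 = 1

Summary (fraction, with percent):

explained: PC1 0.4688 (46.88%), PC2 0.4531 (45.31%), PC3 0.0781 (7.81%);  cumulative: 0.4688, 0.9219, 1


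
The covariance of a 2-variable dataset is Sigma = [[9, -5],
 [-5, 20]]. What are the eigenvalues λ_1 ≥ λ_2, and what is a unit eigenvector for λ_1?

Step 1 — characteristic polynomial of 2×2 Sigma:
  det(Sigma - λI) = λ² - trace · λ + det = 0.
  trace = 9 + 20 = 29, det = 9·20 - (-5)² = 155.
Step 2 — discriminant:
  Δ = trace² - 4·det = 841 - 620 = 221.
Step 3 — eigenvalues:
  λ = (trace ± √Δ)/2 = (29 ± 14.8661)/2,
  λ_1 = 21.933,  λ_2 = 7.067.

Step 4 — unit eigenvector for λ_1: solve (Sigma - λ_1 I)v = 0. First row:
  (9 - 21.933)·v_x + (-5)·v_y = 0, i.e. (-12.933)·v_x + (-5)·v_y = 0,
  so v ∝ (b, λ_1 - a) = (-5, 12.933); multiply by -1 so the first entry is positive: u = (5, -12.933).
  ||u|| = √((5)² + (-12.933)²) = √(192.2634) ≈ 13.8659,
  v_1 = u/||u|| ≈ (0.3606, -0.9327) (||v_1|| = 1).

λ_1 = 21.933,  λ_2 = 7.067;  v_1 ≈ (0.3606, -0.9327)


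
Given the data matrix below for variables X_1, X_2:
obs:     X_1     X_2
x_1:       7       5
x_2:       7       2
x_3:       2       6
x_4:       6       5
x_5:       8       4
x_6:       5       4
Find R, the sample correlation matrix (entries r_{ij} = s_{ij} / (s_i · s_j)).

Step 1 — column means:
  mean(X_1) = (7 + 7 + 2 + 6 + 8 + 5) / 6 = 35/6 = 5.8333
  mean(X_2) = (5 + 2 + 6 + 5 + 4 + 4) / 6 = 26/6 = 4.3333

Step 2 — sample variances and covariances s[i,j] = (1/(n-1)) · Σ_k (x_{k,i} - mean_i) · (x_{k,j} - mean_j), with n-1 = 5:
  s[X_1,X_1] = ((1.1667)·(1.1667) + (1.1667)·(1.1667) + (-3.8333)·(-3.8333) + (0.1667)·(0.1667) + (2.1667)·(2.1667) + (-0.8333)·(-0.8333)) / 5 = 22.8333/5 = 4.5667
  s[X_1,X_2] = ((1.1667)·(0.6667) + (1.1667)·(-2.3333) + (-3.8333)·(1.6667) + (0.1667)·(0.6667) + (2.1667)·(-0.3333) + (-0.8333)·(-0.3333)) / 5 = -8.6667/5 = -1.7333
  s[X_2,X_2] = ((0.6667)·(0.6667) + (-2.3333)·(-2.3333) + (1.6667)·(1.6667) + (0.6667)·(0.6667) + (-0.3333)·(-0.3333) + (-0.3333)·(-0.3333)) / 5 = 9.3333/5 = 1.8667
  Sample standard deviations s_i = √(s[i,i]):
  s(X_1) = √(4.5667) = 2.137
  s(X_2) = √(1.8667) = 1.3663

Step 3 — r_{ij} = s_{ij} / (s_i · s_j):
  r[X_1,X_1] = 1 (diagonal).
  r[X_1,X_2] = -1.7333 / (2.137 · 1.3663) = -1.7333 / 2.9197 = -0.5937
  r[X_2,X_2] = 1 (diagonal).

R is symmetric with unit diagonal. Assembling:

R = [[1, -0.5937],
 [-0.5937, 1]]


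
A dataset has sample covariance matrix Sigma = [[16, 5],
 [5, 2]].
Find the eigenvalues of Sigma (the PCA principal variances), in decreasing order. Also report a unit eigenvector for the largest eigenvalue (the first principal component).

Step 1 — characteristic polynomial of 2×2 Sigma:
  det(Sigma - λI) = λ² - trace · λ + det = 0.
  trace = 16 + 2 = 18, det = 16·2 - (5)² = 7.
Step 2 — discriminant:
  Δ = trace² - 4·det = 324 - 28 = 296.
Step 3 — eigenvalues:
  λ = (trace ± √Δ)/2 = (18 ± 17.2047)/2,
  λ_1 = 17.6023,  λ_2 = 0.3977.

Step 4 — unit eigenvector for λ_1: solve (Sigma - λ_1 I)v = 0. First row:
  (16 - 17.6023)·v_x + (5)·v_y = 0, i.e. (-1.6023)·v_x + (5)·v_y = 0,
  so v ∝ (b, λ_1 - a) = (5, 1.6023) = u.
  ||u|| = √((5)² + (1.6023)²) = √(27.5674) ≈ 5.2505,
  v_1 = u/||u|| ≈ (0.9523, 0.3052) (||v_1|| = 1).

λ_1 = 17.6023,  λ_2 = 0.3977;  v_1 ≈ (0.9523, 0.3052)


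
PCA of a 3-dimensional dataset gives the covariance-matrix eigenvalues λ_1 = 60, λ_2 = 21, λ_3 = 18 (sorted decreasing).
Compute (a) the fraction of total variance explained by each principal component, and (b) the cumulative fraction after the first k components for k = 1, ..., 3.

Step 1 — total variance = trace(Sigma) = Σ λ_i = 60 + 21 + 18 = 99.

Step 2 — fraction explained by component i = λ_i / Σ λ:
  PC1: 60/99 = 0.6061
  PC2: 21/99 = 0.2121
  PC3: 18/99 = 0.1818

Step 3 — cumulative fraction after k components = (λ_1 + ... + λ_k) / Σ λ:
  k = 1: 60/99 = 0.6061
  k = 2: (60 + 21)/99 = 81/99 = 0.8182
  k = 3: (60 + 21 + 18)/99 = 99/99 = 1

Summary (fraction, with percent):

explained: PC1 0.6061 (60.61%), PC2 0.2121 (21.21%), PC3 0.1818 (18.18%);  cumulative: 0.6061, 0.8182, 1


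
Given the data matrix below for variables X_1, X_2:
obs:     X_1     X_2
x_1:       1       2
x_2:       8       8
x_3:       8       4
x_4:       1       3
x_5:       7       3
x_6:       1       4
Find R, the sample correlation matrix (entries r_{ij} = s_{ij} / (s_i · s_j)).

Step 1 — column means:
  mean(X_1) = (1 + 8 + 8 + 1 + 7 + 1) / 6 = 26/6 = 4.3333
  mean(X_2) = (2 + 8 + 4 + 3 + 3 + 4) / 6 = 24/6 = 4

Step 2 — sample variances and covariances s[i,j] = (1/(n-1)) · Σ_k (x_{k,i} - mean_i) · (x_{k,j} - mean_j), with n-1 = 5:
  s[X_1,X_1] = ((-3.3333)·(-3.3333) + (3.6667)·(3.6667) + (3.6667)·(3.6667) + (-3.3333)·(-3.3333) + (2.6667)·(2.6667) + (-3.3333)·(-3.3333)) / 5 = 67.3333/5 = 13.4667
  s[X_1,X_2] = ((-3.3333)·(-2) + (3.6667)·(4) + (3.6667)·(0) + (-3.3333)·(-1) + (2.6667)·(-1) + (-3.3333)·(0)) / 5 = 22/5 = 4.4
  s[X_2,X_2] = ((-2)·(-2) + (4)·(4) + (0)·(0) + (-1)·(-1) + (-1)·(-1) + (0)·(0)) / 5 = 22/5 = 4.4
  Sample standard deviations s_i = √(s[i,i]):
  s(X_1) = √(13.4667) = 3.6697
  s(X_2) = √(4.4) = 2.0976

Step 3 — r_{ij} = s_{ij} / (s_i · s_j):
  r[X_1,X_1] = 1 (diagonal).
  r[X_1,X_2] = 4.4 / (3.6697 · 2.0976) = 4.4 / 7.6976 = 0.5716
  r[X_2,X_2] = 1 (diagonal).

R is symmetric with unit diagonal. Assembling:

R = [[1, 0.5716],
 [0.5716, 1]]


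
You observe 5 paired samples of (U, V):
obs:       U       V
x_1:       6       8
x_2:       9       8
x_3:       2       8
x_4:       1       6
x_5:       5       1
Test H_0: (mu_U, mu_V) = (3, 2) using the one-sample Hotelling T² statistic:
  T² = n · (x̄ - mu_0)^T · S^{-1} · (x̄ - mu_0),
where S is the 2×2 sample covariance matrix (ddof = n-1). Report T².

Step 1 — sample mean vector:
  mean(U) = (6 + 9 + 2 + 1 + 5) / 5 = 23/5 = 4.6
  mean(V) = (8 + 8 + 8 + 6 + 1) / 5 = 31/5 = 6.2
  x̄ = (4.6, 6.2),  deviation x̄ - mu_0 = (4.6, 6.2) - (3, 2) = (1.6, 4.2).

Step 2 — sample covariance matrix, S[i,j] = (1/(n-1)) · Σ_k (x_{k,i} - mean_i) · (x_{k,j} - mean_j), divisor n-1 = 4:
  S[U,U] = ((1.4)·(1.4) + (4.4)·(4.4) + (-2.6)·(-2.6) + (-3.6)·(-3.6) + (0.4)·(0.4)) / 4 = 41.2/4 = 10.3
  S[U,V] = ((1.4)·(1.8) + (4.4)·(1.8) + (-2.6)·(1.8) + (-3.6)·(-0.2) + (0.4)·(-5.2)) / 4 = 4.4/4 = 1.1
  S[V,V] = ((1.8)·(1.8) + (1.8)·(1.8) + (1.8)·(1.8) + (-0.2)·(-0.2) + (-5.2)·(-5.2)) / 4 = 36.8/4 = 9.2
  S = [[10.3, 1.1],
 [1.1, 9.2]].

Step 3 — invert S. det(S) = 10.3·9.2 - (1.1)² = 93.55.
  S^{-1} = (1/det) · [[d, -b], [-b, a]] = [[0.0983, -0.0118],
 [-0.0118, 0.1101]].

Step 4 — quadratic form (x̄ - mu_0)^T · S^{-1} · (x̄ - mu_0):
  S^{-1} · (x̄ - mu_0) = (0.108, 0.4436),
  (x̄ - mu_0)^T · [...] = (1.6)·(0.108) + (4.2)·(0.4436) = 2.0359.

Step 5 — scale by n: T² = 5 · 2.0359 = 10.1796.

T² ≈ 10.1796


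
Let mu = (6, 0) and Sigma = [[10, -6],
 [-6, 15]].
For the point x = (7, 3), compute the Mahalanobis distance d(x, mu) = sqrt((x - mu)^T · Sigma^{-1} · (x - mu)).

Step 1 — centre the observation: (x - mu) = (1, 3).

Step 2 — invert Sigma. det(Sigma) = 10·15 - (-6)² = 114.
  Sigma^{-1} = (1/det) · [[d, -b], [-b, a]] = [[0.1316, 0.0526],
 [0.0526, 0.0877]].

Step 3 — form the quadratic (x - mu)^T · Sigma^{-1} · (x - mu):
  Sigma^{-1} · (x - mu) = (0.2895, 0.3158).
  (x - mu)^T · [Sigma^{-1} · (x - mu)] = (1)·(0.2895) + (3)·(0.3158) = 1.2368.

Step 4 — take square root: d = √(1.2368) ≈ 1.1121.

d(x, mu) = √(1.2368) ≈ 1.1121


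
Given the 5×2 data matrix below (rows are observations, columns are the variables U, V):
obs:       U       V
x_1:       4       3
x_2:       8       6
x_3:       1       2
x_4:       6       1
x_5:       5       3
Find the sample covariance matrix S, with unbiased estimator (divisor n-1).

Step 1 — column means:
  mean(U) = (4 + 8 + 1 + 6 + 5) / 5 = 24/5 = 4.8
  mean(V) = (3 + 6 + 2 + 1 + 3) / 5 = 15/5 = 3

Step 2 — sample covariance S[i,j] = (1/(n-1)) · Σ_k (x_{k,i} - mean_i) · (x_{k,j} - mean_j), with n-1 = 4.
  S[U,U] = ((-0.8)·(-0.8) + (3.2)·(3.2) + (-3.8)·(-3.8) + (1.2)·(1.2) + (0.2)·(0.2)) / 4 = 26.8/4 = 6.7
  S[U,V] = ((-0.8)·(0) + (3.2)·(3) + (-3.8)·(-1) + (1.2)·(-2) + (0.2)·(0)) / 4 = 11/4 = 2.75
  S[V,V] = ((0)·(0) + (3)·(3) + (-1)·(-1) + (-2)·(-2) + (0)·(0)) / 4 = 14/4 = 3.5

S is symmetric (S[j,i] = S[i,j]). Assembling:

S = [[6.7, 2.75],
 [2.75, 3.5]]


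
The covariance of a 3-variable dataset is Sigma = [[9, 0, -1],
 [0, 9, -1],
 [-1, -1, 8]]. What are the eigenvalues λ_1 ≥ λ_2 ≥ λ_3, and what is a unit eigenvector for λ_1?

Step 1 — characteristic polynomial p(λ) = det(λI - Sigma) = λ³ - tr·λ² + c_1·λ - det, where tr = trace, c_1 = sum of the principal 2×2 minors, det = det(Sigma):
  tr = 9 + 9 + 8 = 26,
  c_1 = (9·9 - (0)²) + (9·8 - (-1)²) + (9·8 - (-1)²) = 81 + 71 + 71 = 223,
  det = 9·(9·8 - (-1)²) - (0)·((0)·8 - (-1)·(-1)) + (-1)·((0)·(-1) - 9·(-1)) = 9·(71) - (0)·(-1) + (-1)·(9) = 630.
  So p(λ) = λ³ - 26λ² + 223λ - 630.
Step 2 — look for an integer root (rational root theorem: any rational root is an integer divisor of 630). Testing λ = 7:
  p(7) = 343 - 1274 + 1561 - 630 = 0  ✓
  Dividing out (λ - 7): p(λ) = (λ - 7)(λ² - 19λ + 90).
Step 3 — remaining eigenvalues from the quadratic λ² - 19λ + 90 = 0:
  Δ = 19² - 4·90 = 361 - 360 = 1,  λ = (19 ± √1)/2 = (19 ± 1)/2 = 10 or 9.
  Sorted: λ_1 = 10,  λ_2 = 9,  λ_3 = 7  (check: sum = 26 = tr ✓).

Step 4 — unit eigenvector for λ_1 = 10: v spans the null space of (Sigma - λ_1 I), whose rows are
  r_1 = (-1, 0, -1),  r_2 = (0, -1, -1),  r_3 = (-1, -1, -2).
  v is orthogonal to every row, so take v ∝ r_1 × r_2 = ((0)·(-1) - (-1)·(-1), (-1)·(0) - (-1)·(-1), (-1)·(-1) - (0)·(0)) = (-1, -1, 1).
  Rescale (multiply by -1 so the first nonzero entry is positive): u = (1, 1, -1).
  ||u|| = √((1)² + (1)² + (-1)²) = √(3) ≈ 1.7321,  v_1 = u/||u|| ≈ (0.5774, 0.5774, -0.5774) (||v_1|| = 1).

λ_1 = 10,  λ_2 = 9,  λ_3 = 7;  v_1 ≈ (0.5774, 0.5774, -0.5774)


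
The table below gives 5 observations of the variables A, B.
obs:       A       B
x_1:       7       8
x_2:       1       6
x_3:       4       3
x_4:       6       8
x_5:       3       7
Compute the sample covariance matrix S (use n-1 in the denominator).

Step 1 — column means:
  mean(A) = (7 + 1 + 4 + 6 + 3) / 5 = 21/5 = 4.2
  mean(B) = (8 + 6 + 3 + 8 + 7) / 5 = 32/5 = 6.4

Step 2 — sample covariance S[i,j] = (1/(n-1)) · Σ_k (x_{k,i} - mean_i) · (x_{k,j} - mean_j), with n-1 = 4.
  S[A,A] = ((2.8)·(2.8) + (-3.2)·(-3.2) + (-0.2)·(-0.2) + (1.8)·(1.8) + (-1.2)·(-1.2)) / 4 = 22.8/4 = 5.7
  S[A,B] = ((2.8)·(1.6) + (-3.2)·(-0.4) + (-0.2)·(-3.4) + (1.8)·(1.6) + (-1.2)·(0.6)) / 4 = 8.6/4 = 2.15
  S[B,B] = ((1.6)·(1.6) + (-0.4)·(-0.4) + (-3.4)·(-3.4) + (1.6)·(1.6) + (0.6)·(0.6)) / 4 = 17.2/4 = 4.3

S is symmetric (S[j,i] = S[i,j]). Assembling:

S = [[5.7, 2.15],
 [2.15, 4.3]]


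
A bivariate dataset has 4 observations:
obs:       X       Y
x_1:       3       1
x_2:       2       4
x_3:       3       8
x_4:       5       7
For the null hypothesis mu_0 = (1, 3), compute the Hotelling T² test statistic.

Step 1 — sample mean vector:
  mean(X) = (3 + 2 + 3 + 5) / 4 = 13/4 = 3.25
  mean(Y) = (1 + 4 + 8 + 7) / 4 = 20/4 = 5
  x̄ = (3.25, 5),  deviation x̄ - mu_0 = (3.25, 5) - (1, 3) = (2.25, 2).

Step 2 — sample covariance matrix, S[i,j] = (1/(n-1)) · Σ_k (x_{k,i} - mean_i) · (x_{k,j} - mean_j), divisor n-1 = 3:
  S[X,X] = ((-0.25)·(-0.25) + (-1.25)·(-1.25) + (-0.25)·(-0.25) + (1.75)·(1.75)) / 3 = 4.75/3 = 1.5833
  S[X,Y] = ((-0.25)·(-4) + (-1.25)·(-1) + (-0.25)·(3) + (1.75)·(2)) / 3 = 5/3 = 1.6667
  S[Y,Y] = ((-4)·(-4) + (-1)·(-1) + (3)·(3) + (2)·(2)) / 3 = 30/3 = 10
  S = [[1.5833, 1.6667],
 [1.6667, 10]].

Step 3 — invert S. det(S) = 1.5833·10 - (1.6667)² = 13.0556.
  S^{-1} = (1/det) · [[d, -b], [-b, a]] = [[0.766, -0.1277],
 [-0.1277, 0.1213]].

Step 4 — quadratic form (x̄ - mu_0)^T · S^{-1} · (x̄ - mu_0):
  S^{-1} · (x̄ - mu_0) = (1.4681, -0.0447),
  (x̄ - mu_0)^T · [...] = (2.25)·(1.4681) + (2)·(-0.0447) = 3.2138.

Step 5 — scale by n: T² = 4 · 3.2138 = 12.8553.

T² ≈ 12.8553


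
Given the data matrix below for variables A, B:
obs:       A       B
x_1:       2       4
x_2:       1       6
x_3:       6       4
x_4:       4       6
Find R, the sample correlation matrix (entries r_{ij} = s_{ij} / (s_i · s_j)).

Step 1 — column means:
  mean(A) = (2 + 1 + 6 + 4) / 4 = 13/4 = 3.25
  mean(B) = (4 + 6 + 4 + 6) / 4 = 20/4 = 5

Step 2 — sample variances and covariances s[i,j] = (1/(n-1)) · Σ_k (x_{k,i} - mean_i) · (x_{k,j} - mean_j), with n-1 = 3:
  s[A,A] = ((-1.25)·(-1.25) + (-2.25)·(-2.25) + (2.75)·(2.75) + (0.75)·(0.75)) / 3 = 14.75/3 = 4.9167
  s[A,B] = ((-1.25)·(-1) + (-2.25)·(1) + (2.75)·(-1) + (0.75)·(1)) / 3 = -3/3 = -1
  s[B,B] = ((-1)·(-1) + (1)·(1) + (-1)·(-1) + (1)·(1)) / 3 = 4/3 = 1.3333
  Sample standard deviations s_i = √(s[i,i]):
  s(A) = √(4.9167) = 2.2174
  s(B) = √(1.3333) = 1.1547

Step 3 — r_{ij} = s_{ij} / (s_i · s_j):
  r[A,A] = 1 (diagonal).
  r[A,B] = -1 / (2.2174 · 1.1547) = -1 / 2.5604 = -0.3906
  r[B,B] = 1 (diagonal).

R is symmetric with unit diagonal. Assembling:

R = [[1, -0.3906],
 [-0.3906, 1]]


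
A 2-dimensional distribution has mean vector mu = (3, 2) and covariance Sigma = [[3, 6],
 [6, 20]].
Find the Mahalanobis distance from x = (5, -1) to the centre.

Step 1 — centre the observation: (x - mu) = (2, -3).

Step 2 — invert Sigma. det(Sigma) = 3·20 - (6)² = 24.
  Sigma^{-1} = (1/det) · [[d, -b], [-b, a]] = [[0.8333, -0.25],
 [-0.25, 0.125]].

Step 3 — form the quadratic (x - mu)^T · Sigma^{-1} · (x - mu):
  Sigma^{-1} · (x - mu) = (2.4167, -0.875).
  (x - mu)^T · [Sigma^{-1} · (x - mu)] = (2)·(2.4167) + (-3)·(-0.875) = 7.4583.

Step 4 — take square root: d = √(7.4583) ≈ 2.731.

d(x, mu) = √(7.4583) ≈ 2.731


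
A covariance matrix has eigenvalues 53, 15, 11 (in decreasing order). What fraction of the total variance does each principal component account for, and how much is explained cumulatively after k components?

Step 1 — total variance = trace(Sigma) = Σ λ_i = 53 + 15 + 11 = 79.

Step 2 — fraction explained by component i = λ_i / Σ λ:
  PC1: 53/79 = 0.6709
  PC2: 15/79 = 0.1899
  PC3: 11/79 = 0.1392

Step 3 — cumulative fraction after k components = (λ_1 + ... + λ_k) / Σ λ:
  k = 1: 53/79 = 0.6709
  k = 2: (53 + 15)/79 = 68/79 = 0.8608
  k = 3: (53 + 15 + 11)/79 = 79/79 = 1

Summary (fraction, with percent):

explained: PC1 0.6709 (67.09%), PC2 0.1899 (18.99%), PC3 0.1392 (13.92%);  cumulative: 0.6709, 0.8608, 1


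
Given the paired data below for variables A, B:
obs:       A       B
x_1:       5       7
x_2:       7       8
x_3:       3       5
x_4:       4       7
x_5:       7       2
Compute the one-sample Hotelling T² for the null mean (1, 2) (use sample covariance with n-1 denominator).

Step 1 — sample mean vector:
  mean(A) = (5 + 7 + 3 + 4 + 7) / 5 = 26/5 = 5.2
  mean(B) = (7 + 8 + 5 + 7 + 2) / 5 = 29/5 = 5.8
  x̄ = (5.2, 5.8),  deviation x̄ - mu_0 = (5.2, 5.8) - (1, 2) = (4.2, 3.8).

Step 2 — sample covariance matrix, S[i,j] = (1/(n-1)) · Σ_k (x_{k,i} - mean_i) · (x_{k,j} - mean_j), divisor n-1 = 4:
  S[A,A] = ((-0.2)·(-0.2) + (1.8)·(1.8) + (-2.2)·(-2.2) + (-1.2)·(-1.2) + (1.8)·(1.8)) / 4 = 12.8/4 = 3.2
  S[A,B] = ((-0.2)·(1.2) + (1.8)·(2.2) + (-2.2)·(-0.8) + (-1.2)·(1.2) + (1.8)·(-3.8)) / 4 = -2.8/4 = -0.7
  S[B,B] = ((1.2)·(1.2) + (2.2)·(2.2) + (-0.8)·(-0.8) + (1.2)·(1.2) + (-3.8)·(-3.8)) / 4 = 22.8/4 = 5.7
  S = [[3.2, -0.7],
 [-0.7, 5.7]].

Step 3 — invert S. det(S) = 3.2·5.7 - (-0.7)² = 17.75.
  S^{-1} = (1/det) · [[d, -b], [-b, a]] = [[0.3211, 0.0394],
 [0.0394, 0.1803]].

Step 4 — quadratic form (x̄ - mu_0)^T · S^{-1} · (x̄ - mu_0):
  S^{-1} · (x̄ - mu_0) = (1.4986, 0.8507),
  (x̄ - mu_0)^T · [...] = (4.2)·(1.4986) + (3.8)·(0.8507) = 9.5268.

Step 5 — scale by n: T² = 5 · 9.5268 = 47.6338.

T² ≈ 47.6338


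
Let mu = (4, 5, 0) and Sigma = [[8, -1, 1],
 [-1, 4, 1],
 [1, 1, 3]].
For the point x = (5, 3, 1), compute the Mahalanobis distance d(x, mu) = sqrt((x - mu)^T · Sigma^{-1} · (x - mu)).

Step 1 — centre the observation: (x - mu) = (1, -2, 1).

Step 2 — invert Sigma (cofactor / det for 3×3, or solve directly):
  Sigma^{-1} = [[0.1392, 0.0506, -0.0633],
 [0.0506, 0.2911, -0.1139],
 [-0.0633, -0.1139, 0.3924]].

Step 3 — form the quadratic (x - mu)^T · Sigma^{-1} · (x - mu):
  Sigma^{-1} · (x - mu) = (-0.0253, -0.6456, 0.557).
  (x - mu)^T · [Sigma^{-1} · (x - mu)] = (1)·(-0.0253) + (-2)·(-0.6456) + (1)·(0.557) = 1.8228.

Step 4 — take square root: d = √(1.8228) ≈ 1.3501.

d(x, mu) = √(1.8228) ≈ 1.3501


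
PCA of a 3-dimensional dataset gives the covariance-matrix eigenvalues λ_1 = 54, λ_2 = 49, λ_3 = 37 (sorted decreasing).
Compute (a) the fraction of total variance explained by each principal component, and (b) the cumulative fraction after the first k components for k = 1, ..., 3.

Step 1 — total variance = trace(Sigma) = Σ λ_i = 54 + 49 + 37 = 140.

Step 2 — fraction explained by component i = λ_i / Σ λ:
  PC1: 54/140 = 0.3857
  PC2: 49/140 = 0.35
  PC3: 37/140 = 0.2643

Step 3 — cumulative fraction after k components = (λ_1 + ... + λ_k) / Σ λ:
  k = 1: 54/140 = 0.3857
  k = 2: (54 + 49)/140 = 103/140 = 0.7357
  k = 3: (54 + 49 + 37)/140 = 140/140 = 1

Summary (fraction, with percent):

explained: PC1 0.3857 (38.57%), PC2 0.35 (35%), PC3 0.2643 (26.43%);  cumulative: 0.3857, 0.7357, 1


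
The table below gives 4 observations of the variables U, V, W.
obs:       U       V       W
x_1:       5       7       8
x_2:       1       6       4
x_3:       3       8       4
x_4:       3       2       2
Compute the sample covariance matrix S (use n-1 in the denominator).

Step 1 — column means:
  mean(U) = (5 + 1 + 3 + 3) / 4 = 12/4 = 3
  mean(V) = (7 + 6 + 8 + 2) / 4 = 23/4 = 5.75
  mean(W) = (8 + 4 + 4 + 2) / 4 = 18/4 = 4.5

Step 2 — sample covariance S[i,j] = (1/(n-1)) · Σ_k (x_{k,i} - mean_i) · (x_{k,j} - mean_j), with n-1 = 3.
  S[U,U] = ((2)·(2) + (-2)·(-2) + (0)·(0) + (0)·(0)) / 3 = 8/3 = 2.6667
  S[U,V] = ((2)·(1.25) + (-2)·(0.25) + (0)·(2.25) + (0)·(-3.75)) / 3 = 2/3 = 0.6667
  S[U,W] = ((2)·(3.5) + (-2)·(-0.5) + (0)·(-0.5) + (0)·(-2.5)) / 3 = 8/3 = 2.6667
  S[V,V] = ((1.25)·(1.25) + (0.25)·(0.25) + (2.25)·(2.25) + (-3.75)·(-3.75)) / 3 = 20.75/3 = 6.9167
  S[V,W] = ((1.25)·(3.5) + (0.25)·(-0.5) + (2.25)·(-0.5) + (-3.75)·(-2.5)) / 3 = 12.5/3 = 4.1667
  S[W,W] = ((3.5)·(3.5) + (-0.5)·(-0.5) + (-0.5)·(-0.5) + (-2.5)·(-2.5)) / 3 = 19/3 = 6.3333

S is symmetric (S[j,i] = S[i,j]). Assembling:

S = [[2.6667, 0.6667, 2.6667],
 [0.6667, 6.9167, 4.1667],
 [2.6667, 4.1667, 6.3333]]


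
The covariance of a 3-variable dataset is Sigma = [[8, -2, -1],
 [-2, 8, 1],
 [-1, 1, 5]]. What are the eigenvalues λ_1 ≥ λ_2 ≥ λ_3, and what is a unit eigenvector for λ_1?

Step 1 — characteristic polynomial p(λ) = det(λI - Sigma) = λ³ - tr·λ² + c_1·λ - det, where tr = trace, c_1 = sum of the principal 2×2 minors, det = det(Sigma):
  tr = 8 + 8 + 5 = 21,
  c_1 = (8·8 - (-2)²) + (8·5 - (-1)²) + (8·5 - (1)²) = 60 + 39 + 39 = 138,
  det = 8·(8·5 - (1)²) - (-2)·((-2)·5 - (1)·(-1)) + (-1)·((-2)·(1) - 8·(-1)) = 8·(39) - (-2)·(-9) + (-1)·(6) = 288.
  So p(λ) = λ³ - 21λ² + 138λ - 288.
Step 2 — look for an integer root (rational root theorem: any rational root is an integer divisor of 288). Testing λ = 6:
  p(6) = 216 - 756 + 828 - 288 = 0  ✓
  Dividing out (λ - 6): p(λ) = (λ - 6)(λ² - 15λ + 48).
Step 3 — remaining eigenvalues from the quadratic λ² - 15λ + 48 = 0:
  Δ = 15² - 4·48 = 225 - 192 = 33,  λ = (15 ± √33)/2 = (15 ± 5.7446)/2 ≈ 10.3723 or 4.6277.
  Sorted: λ_1 = 10.3723,  λ_2 = 6,  λ_3 = 4.6277  (check: sum = 21 = tr ✓).

Step 4 — unit eigenvector for λ_1 ≈ 10.3723: v spans the null space of (Sigma - λ_1 I), whose rows are
  r_1 = (-2.3723, -2, -1),  r_2 = (-2, -2.3723, 1),  r_3 = (-1, 1, -5.3723).
  v is orthogonal to every row, so take v ∝ r_1 × r_2 = ((-2)·(1) - (-1)·(-2.3723), (-1)·(-2) - (-2.3723)·(1), (-2.3723)·(-2.3723) - (-2)·(-2)) ≈ (-4.3723, 4.3723, 1.6277).
  Rescale (multiply by -1 so the first nonzero entry is positive): u = (4.3723, -4.3723, -1.6277).
  ||u|| = √((4.3723)² + (-4.3723)² + (-1.6277)²) = √(40.8832) ≈ 6.394,  v_1 = u/||u|| ≈ (0.6838, -0.6838, -0.2546) (||v_1|| = 1).

λ_1 = 10.3723,  λ_2 = 6,  λ_3 = 4.6277;  v_1 ≈ (0.6838, -0.6838, -0.2546)


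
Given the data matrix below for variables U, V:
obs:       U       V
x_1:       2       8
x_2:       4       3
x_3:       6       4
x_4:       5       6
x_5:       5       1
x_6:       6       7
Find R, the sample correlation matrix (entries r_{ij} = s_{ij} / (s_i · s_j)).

Step 1 — column means:
  mean(U) = (2 + 4 + 6 + 5 + 5 + 6) / 6 = 28/6 = 4.6667
  mean(V) = (8 + 3 + 4 + 6 + 1 + 7) / 6 = 29/6 = 4.8333

Step 2 — sample variances and covariances s[i,j] = (1/(n-1)) · Σ_k (x_{k,i} - mean_i) · (x_{k,j} - mean_j), with n-1 = 5:
  s[U,U] = ((-2.6667)·(-2.6667) + (-0.6667)·(-0.6667) + (1.3333)·(1.3333) + (0.3333)·(0.3333) + (0.3333)·(0.3333) + (1.3333)·(1.3333)) / 5 = 11.3333/5 = 2.2667
  s[U,V] = ((-2.6667)·(3.1667) + (-0.6667)·(-1.8333) + (1.3333)·(-0.8333) + (0.3333)·(1.1667) + (0.3333)·(-3.8333) + (1.3333)·(2.1667)) / 5 = -6.3333/5 = -1.2667
  s[V,V] = ((3.1667)·(3.1667) + (-1.8333)·(-1.8333) + (-0.8333)·(-0.8333) + (1.1667)·(1.1667) + (-3.8333)·(-3.8333) + (2.1667)·(2.1667)) / 5 = 34.8333/5 = 6.9667
  Sample standard deviations s_i = √(s[i,i]):
  s(U) = √(2.2667) = 1.5055
  s(V) = √(6.9667) = 2.6394

Step 3 — r_{ij} = s_{ij} / (s_i · s_j):
  r[U,U] = 1 (diagonal).
  r[U,V] = -1.2667 / (1.5055 · 2.6394) = -1.2667 / 3.9738 = -0.3188
  r[V,V] = 1 (diagonal).

R is symmetric with unit diagonal. Assembling:

R = [[1, -0.3188],
 [-0.3188, 1]]


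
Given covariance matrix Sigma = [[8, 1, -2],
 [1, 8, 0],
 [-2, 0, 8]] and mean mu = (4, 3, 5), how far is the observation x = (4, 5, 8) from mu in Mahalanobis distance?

Step 1 — centre the observation: (x - mu) = (0, 2, 3).

Step 2 — invert Sigma (cofactor / det for 3×3, or solve directly):
  Sigma^{-1} = [[0.1356, -0.0169, 0.0339],
 [-0.0169, 0.1271, -0.0042],
 [0.0339, -0.0042, 0.1335]].

Step 3 — form the quadratic (x - mu)^T · Sigma^{-1} · (x - mu):
  Sigma^{-1} · (x - mu) = (0.0678, 0.2415, 0.3919).
  (x - mu)^T · [Sigma^{-1} · (x - mu)] = (0)·(0.0678) + (2)·(0.2415) + (3)·(0.3919) = 1.6589.

Step 4 — take square root: d = √(1.6589) ≈ 1.288.

d(x, mu) = √(1.6589) ≈ 1.288


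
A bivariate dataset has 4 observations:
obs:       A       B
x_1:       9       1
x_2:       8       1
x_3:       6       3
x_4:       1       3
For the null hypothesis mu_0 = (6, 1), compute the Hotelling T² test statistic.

Step 1 — sample mean vector:
  mean(A) = (9 + 8 + 6 + 1) / 4 = 24/4 = 6
  mean(B) = (1 + 1 + 3 + 3) / 4 = 8/4 = 2
  x̄ = (6, 2),  deviation x̄ - mu_0 = (6, 2) - (6, 1) = (0, 1).

Step 2 — sample covariance matrix, S[i,j] = (1/(n-1)) · Σ_k (x_{k,i} - mean_i) · (x_{k,j} - mean_j), divisor n-1 = 3:
  S[A,A] = ((3)·(3) + (2)·(2) + (0)·(0) + (-5)·(-5)) / 3 = 38/3 = 12.6667
  S[A,B] = ((3)·(-1) + (2)·(-1) + (0)·(1) + (-5)·(1)) / 3 = -10/3 = -3.3333
  S[B,B] = ((-1)·(-1) + (-1)·(-1) + (1)·(1) + (1)·(1)) / 3 = 4/3 = 1.3333
  S = [[12.6667, -3.3333],
 [-3.3333, 1.3333]].

Step 3 — invert S. det(S) = 12.6667·1.3333 - (-3.3333)² = 5.7778.
  S^{-1} = (1/det) · [[d, -b], [-b, a]] = [[0.2308, 0.5769],
 [0.5769, 2.1923]].

Step 4 — quadratic form (x̄ - mu_0)^T · S^{-1} · (x̄ - mu_0):
  S^{-1} · (x̄ - mu_0) = (0.5769, 2.1923),
  (x̄ - mu_0)^T · [...] = (0)·(0.5769) + (1)·(2.1923) = 2.1923.

Step 5 — scale by n: T² = 4 · 2.1923 = 8.7692.

T² ≈ 8.7692


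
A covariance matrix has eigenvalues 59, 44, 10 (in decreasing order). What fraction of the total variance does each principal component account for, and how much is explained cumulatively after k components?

Step 1 — total variance = trace(Sigma) = Σ λ_i = 59 + 44 + 10 = 113.

Step 2 — fraction explained by component i = λ_i / Σ λ:
  PC1: 59/113 = 0.5221
  PC2: 44/113 = 0.3894
  PC3: 10/113 = 0.0885

Step 3 — cumulative fraction after k components = (λ_1 + ... + λ_k) / Σ λ:
  k = 1: 59/113 = 0.5221
  k = 2: (59 + 44)/113 = 103/113 = 0.9115
  k = 3: (59 + 44 + 10)/113 = 113/113 = 1

Summary (fraction, with percent):

explained: PC1 0.5221 (52.21%), PC2 0.3894 (38.94%), PC3 0.0885 (8.85%);  cumulative: 0.5221, 0.9115, 1


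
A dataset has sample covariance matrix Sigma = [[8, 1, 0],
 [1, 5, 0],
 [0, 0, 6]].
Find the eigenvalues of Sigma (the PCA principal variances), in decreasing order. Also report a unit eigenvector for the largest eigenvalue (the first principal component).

Step 1 — characteristic polynomial p(λ) = det(λI - Sigma) = λ³ - tr·λ² + c_1·λ - det, where tr = trace, c_1 = sum of the principal 2×2 minors, det = det(Sigma):
  tr = 8 + 5 + 6 = 19,
  c_1 = (8·5 - (1)²) + (8·6 - (0)²) + (5·6 - (0)²) = 39 + 48 + 30 = 117,
  det = 8·(5·6 - (0)²) - (1)·((1)·6 - (0)·(0)) + (0)·((1)·(0) - 5·(0)) = 8·(30) - (1)·(6) + (0)·(0) = 234.
  So p(λ) = λ³ - 19λ² + 117λ - 234.
Step 2 — look for an integer root (rational root theorem: any rational root is an integer divisor of 234). Testing λ = 6:
  p(6) = 216 - 684 + 702 - 234 = 0  ✓
  Dividing out (λ - 6): p(λ) = (λ - 6)(λ² - 13λ + 39).
Step 3 — remaining eigenvalues from the quadratic λ² - 13λ + 39 = 0:
  Δ = 13² - 4·39 = 169 - 156 = 13,  λ = (13 ± √13)/2 = (13 ± 3.6056)/2 ≈ 8.3028 or 4.6972.
  Sorted: λ_1 = 8.3028,  λ_2 = 6,  λ_3 = 4.6972  (check: sum = 19 = tr ✓).

Step 4 — unit eigenvector for λ_1 ≈ 8.3028: v spans the null space of (Sigma - λ_1 I), whose rows are
  r_1 = (-0.3028, 1, 0),  r_2 = (1, -3.3028, 0),  r_3 = (0, 0, -2.3028).
  v is orthogonal to every row, so take v ∝ r_1 × r_3 = ((1)·(-2.3028) - (0)·(0), (0)·(0) - (-0.3028)·(-2.3028), (-0.3028)·(0) - (1)·(0)) ≈ (-2.3028, -0.6972, 0).
  Rescale (multiply by -1 so the first nonzero entry is positive): u = (2.3028, 0.6972, 0).
  ||u|| = √((2.3028)² + (0.6972)² + (0)²) = √(5.7889) ≈ 2.406,  v_1 = u/||u|| ≈ (0.9571, 0.2898, 0) (||v_1|| = 1).

λ_1 = 8.3028,  λ_2 = 6,  λ_3 = 4.6972;  v_1 ≈ (0.9571, 0.2898, 0)
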